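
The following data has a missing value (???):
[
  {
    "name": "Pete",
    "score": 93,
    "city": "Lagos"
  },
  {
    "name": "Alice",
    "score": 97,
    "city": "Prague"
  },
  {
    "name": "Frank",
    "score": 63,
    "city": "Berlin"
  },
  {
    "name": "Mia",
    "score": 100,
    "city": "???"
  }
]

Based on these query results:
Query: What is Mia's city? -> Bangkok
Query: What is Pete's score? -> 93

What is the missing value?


The missing value is Mia's city
From query: Mia's city = Bangkok

ANSWER: Bangkok


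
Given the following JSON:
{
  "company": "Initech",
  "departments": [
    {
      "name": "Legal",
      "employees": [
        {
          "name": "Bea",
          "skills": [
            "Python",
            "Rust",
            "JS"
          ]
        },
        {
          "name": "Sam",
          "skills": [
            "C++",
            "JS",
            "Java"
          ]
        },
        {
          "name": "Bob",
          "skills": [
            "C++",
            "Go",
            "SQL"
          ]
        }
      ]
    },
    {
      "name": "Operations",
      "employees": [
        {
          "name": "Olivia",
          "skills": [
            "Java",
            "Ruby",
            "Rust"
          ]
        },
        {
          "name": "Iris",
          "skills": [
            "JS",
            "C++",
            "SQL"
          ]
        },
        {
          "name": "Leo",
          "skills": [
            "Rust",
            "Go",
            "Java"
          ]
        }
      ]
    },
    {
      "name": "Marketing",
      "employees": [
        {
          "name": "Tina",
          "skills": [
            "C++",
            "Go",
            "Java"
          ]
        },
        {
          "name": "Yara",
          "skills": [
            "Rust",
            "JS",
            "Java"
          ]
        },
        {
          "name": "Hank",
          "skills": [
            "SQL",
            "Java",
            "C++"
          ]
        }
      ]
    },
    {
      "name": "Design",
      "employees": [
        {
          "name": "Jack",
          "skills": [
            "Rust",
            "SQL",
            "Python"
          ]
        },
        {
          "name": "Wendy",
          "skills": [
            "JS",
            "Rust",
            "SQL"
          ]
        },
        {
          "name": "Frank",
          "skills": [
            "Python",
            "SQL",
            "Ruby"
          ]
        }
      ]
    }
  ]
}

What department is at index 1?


Path: departments[1].name
Value: Operations

ANSWER: Operations


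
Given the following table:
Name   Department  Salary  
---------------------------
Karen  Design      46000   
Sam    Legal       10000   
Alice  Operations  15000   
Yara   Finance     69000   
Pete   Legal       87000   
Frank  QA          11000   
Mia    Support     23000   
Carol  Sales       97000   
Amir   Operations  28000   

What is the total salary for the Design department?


Design department members:
  Karen: 46000
Total = 46000 = 46000

ANSWER: 46000


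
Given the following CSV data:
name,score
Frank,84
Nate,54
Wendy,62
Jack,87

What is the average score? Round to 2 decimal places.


Scores: 84, 54, 62, 87
Sum = 287
Count = 4
Average = 287 / 4 = 71.75

ANSWER: 71.75


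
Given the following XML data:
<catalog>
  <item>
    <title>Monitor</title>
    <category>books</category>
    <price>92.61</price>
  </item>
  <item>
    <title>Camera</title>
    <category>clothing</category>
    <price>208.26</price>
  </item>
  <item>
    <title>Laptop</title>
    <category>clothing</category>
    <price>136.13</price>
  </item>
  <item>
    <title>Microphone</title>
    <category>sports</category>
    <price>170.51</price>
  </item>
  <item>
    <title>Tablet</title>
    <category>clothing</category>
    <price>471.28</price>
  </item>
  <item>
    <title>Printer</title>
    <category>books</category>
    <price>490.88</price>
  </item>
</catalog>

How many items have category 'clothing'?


Scanning <item> elements for <category>clothing</category>:
  Item 2: Camera -> MATCH
  Item 3: Laptop -> MATCH
  Item 5: Tablet -> MATCH
Count: 3

ANSWER: 3


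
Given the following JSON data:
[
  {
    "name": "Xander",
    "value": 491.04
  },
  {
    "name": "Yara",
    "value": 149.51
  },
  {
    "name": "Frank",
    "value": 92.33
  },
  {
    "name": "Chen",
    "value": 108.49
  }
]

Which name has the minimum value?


Comparing values:
  Xander: 491.04
  Yara: 149.51
  Frank: 92.33
  Chen: 108.49
Minimum: Frank (92.33)

ANSWER: Frank


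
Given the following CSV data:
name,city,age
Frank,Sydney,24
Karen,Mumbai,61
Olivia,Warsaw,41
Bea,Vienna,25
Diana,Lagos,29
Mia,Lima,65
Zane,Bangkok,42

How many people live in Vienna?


Scanning city column for 'Vienna':
  Row 4: Bea -> MATCH
Total matches: 1

ANSWER: 1


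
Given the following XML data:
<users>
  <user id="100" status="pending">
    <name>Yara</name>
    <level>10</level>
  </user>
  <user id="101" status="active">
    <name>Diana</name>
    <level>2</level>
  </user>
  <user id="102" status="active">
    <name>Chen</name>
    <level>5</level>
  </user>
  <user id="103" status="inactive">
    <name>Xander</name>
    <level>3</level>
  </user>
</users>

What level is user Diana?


Finding user: Diana
<level>2</level>

ANSWER: 2


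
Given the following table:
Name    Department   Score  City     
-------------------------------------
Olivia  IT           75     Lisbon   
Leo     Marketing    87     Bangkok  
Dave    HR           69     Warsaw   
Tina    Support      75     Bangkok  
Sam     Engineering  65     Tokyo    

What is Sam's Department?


Row 5: Sam
Department = Engineering

ANSWER: Engineering


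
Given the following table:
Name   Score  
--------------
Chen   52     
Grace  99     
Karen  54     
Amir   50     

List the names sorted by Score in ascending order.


Sorting by Score (ascending):
  Amir: 50
  Chen: 52
  Karen: 54
  Grace: 99


ANSWER: Amir, Chen, Karen, Grace


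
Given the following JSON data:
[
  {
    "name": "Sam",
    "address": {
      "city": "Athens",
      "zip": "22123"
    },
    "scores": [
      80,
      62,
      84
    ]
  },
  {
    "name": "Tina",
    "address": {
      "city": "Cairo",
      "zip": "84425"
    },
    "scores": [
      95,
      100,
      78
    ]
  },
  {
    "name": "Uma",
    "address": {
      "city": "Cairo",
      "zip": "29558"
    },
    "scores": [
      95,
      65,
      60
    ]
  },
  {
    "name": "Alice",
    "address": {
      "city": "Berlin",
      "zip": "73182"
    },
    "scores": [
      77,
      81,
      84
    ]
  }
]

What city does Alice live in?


Path: records[3].address.city
Value: Berlin

ANSWER: Berlin


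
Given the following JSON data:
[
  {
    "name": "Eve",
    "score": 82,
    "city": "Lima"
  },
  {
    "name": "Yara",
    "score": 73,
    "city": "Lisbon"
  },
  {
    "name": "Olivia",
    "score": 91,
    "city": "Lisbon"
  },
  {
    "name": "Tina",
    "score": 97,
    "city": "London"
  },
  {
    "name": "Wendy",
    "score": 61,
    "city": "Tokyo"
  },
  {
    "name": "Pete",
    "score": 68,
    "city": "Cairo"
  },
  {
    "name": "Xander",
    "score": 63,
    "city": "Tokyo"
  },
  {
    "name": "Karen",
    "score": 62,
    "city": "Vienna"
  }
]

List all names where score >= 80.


Filtering records where score >= 80:
  Eve (score=82) -> YES
  Yara (score=73) -> no
  Olivia (score=91) -> YES
  Tina (score=97) -> YES
  Wendy (score=61) -> no
  Pete (score=68) -> no
  Xander (score=63) -> no
  Karen (score=62) -> no


ANSWER: Eve, Olivia, Tina


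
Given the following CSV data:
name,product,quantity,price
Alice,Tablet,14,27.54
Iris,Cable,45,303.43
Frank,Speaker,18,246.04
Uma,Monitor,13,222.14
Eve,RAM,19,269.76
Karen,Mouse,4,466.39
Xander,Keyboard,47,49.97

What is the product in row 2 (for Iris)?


Row 2: Iris
Column 'product' = Cable

ANSWER: Cable


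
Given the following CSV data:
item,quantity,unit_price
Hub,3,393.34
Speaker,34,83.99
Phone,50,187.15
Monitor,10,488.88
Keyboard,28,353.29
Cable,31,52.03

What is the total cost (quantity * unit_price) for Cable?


Row: Cable
quantity = 31
unit_price = 52.03
total = 31 * 52.03 = 1612.93

ANSWER: 1612.93


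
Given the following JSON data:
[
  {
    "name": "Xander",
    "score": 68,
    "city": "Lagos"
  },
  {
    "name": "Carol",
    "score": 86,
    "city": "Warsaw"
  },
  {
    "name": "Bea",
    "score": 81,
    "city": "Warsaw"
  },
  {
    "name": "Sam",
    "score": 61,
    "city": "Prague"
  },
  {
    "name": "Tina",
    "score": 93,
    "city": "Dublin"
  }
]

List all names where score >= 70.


Filtering records where score >= 70:
  Xander (score=68) -> no
  Carol (score=86) -> YES
  Bea (score=81) -> YES
  Sam (score=61) -> no
  Tina (score=93) -> YES


ANSWER: Carol, Bea, Tina


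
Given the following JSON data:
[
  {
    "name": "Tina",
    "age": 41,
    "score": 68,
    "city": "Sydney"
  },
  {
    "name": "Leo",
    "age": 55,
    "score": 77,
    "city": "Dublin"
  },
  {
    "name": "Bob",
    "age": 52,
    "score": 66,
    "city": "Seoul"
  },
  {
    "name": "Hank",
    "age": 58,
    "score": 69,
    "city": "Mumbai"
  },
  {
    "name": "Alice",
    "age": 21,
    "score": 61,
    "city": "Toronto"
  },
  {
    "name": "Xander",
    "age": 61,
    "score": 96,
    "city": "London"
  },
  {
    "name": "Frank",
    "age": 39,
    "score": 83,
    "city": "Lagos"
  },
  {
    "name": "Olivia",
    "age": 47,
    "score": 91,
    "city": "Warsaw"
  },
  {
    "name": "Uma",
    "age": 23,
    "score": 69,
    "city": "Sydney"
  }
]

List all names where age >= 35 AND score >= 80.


Checking both conditions:
  Tina (age=41, score=68) -> no
  Leo (age=55, score=77) -> no
  Bob (age=52, score=66) -> no
  Hank (age=58, score=69) -> no
  Alice (age=21, score=61) -> no
  Xander (age=61, score=96) -> YES
  Frank (age=39, score=83) -> YES
  Olivia (age=47, score=91) -> YES
  Uma (age=23, score=69) -> no


ANSWER: Xander, Frank, Olivia


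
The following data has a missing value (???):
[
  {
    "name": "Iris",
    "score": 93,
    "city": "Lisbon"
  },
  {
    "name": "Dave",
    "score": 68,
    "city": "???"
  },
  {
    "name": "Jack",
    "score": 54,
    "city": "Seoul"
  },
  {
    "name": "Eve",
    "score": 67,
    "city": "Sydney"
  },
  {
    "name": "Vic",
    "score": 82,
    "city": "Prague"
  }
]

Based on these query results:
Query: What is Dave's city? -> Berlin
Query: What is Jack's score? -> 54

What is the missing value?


The missing value is Dave's city
From query: Dave's city = Berlin

ANSWER: Berlin


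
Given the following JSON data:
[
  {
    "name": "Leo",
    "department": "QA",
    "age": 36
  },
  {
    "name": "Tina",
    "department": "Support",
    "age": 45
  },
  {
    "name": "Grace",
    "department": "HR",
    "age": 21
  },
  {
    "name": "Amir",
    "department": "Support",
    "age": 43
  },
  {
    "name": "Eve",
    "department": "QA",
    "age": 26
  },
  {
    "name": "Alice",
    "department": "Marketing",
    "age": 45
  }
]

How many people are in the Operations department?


Scanning records for department = Operations
  No matches found
Count: 0

ANSWER: 0


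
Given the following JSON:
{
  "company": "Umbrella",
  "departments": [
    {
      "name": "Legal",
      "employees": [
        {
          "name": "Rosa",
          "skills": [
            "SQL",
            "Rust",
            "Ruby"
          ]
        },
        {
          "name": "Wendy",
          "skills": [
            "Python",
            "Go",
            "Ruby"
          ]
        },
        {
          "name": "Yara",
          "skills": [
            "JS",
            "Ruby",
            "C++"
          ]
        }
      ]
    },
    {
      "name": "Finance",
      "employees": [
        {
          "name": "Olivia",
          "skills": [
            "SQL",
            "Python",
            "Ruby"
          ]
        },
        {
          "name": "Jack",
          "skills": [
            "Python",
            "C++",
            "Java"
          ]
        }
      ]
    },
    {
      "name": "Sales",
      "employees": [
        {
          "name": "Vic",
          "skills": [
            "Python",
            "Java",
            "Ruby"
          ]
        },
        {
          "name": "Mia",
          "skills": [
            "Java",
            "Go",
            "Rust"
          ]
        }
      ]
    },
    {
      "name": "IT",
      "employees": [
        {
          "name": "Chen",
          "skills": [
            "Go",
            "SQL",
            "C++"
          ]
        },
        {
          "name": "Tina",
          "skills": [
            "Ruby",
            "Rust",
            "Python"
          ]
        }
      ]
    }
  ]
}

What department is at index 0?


Path: departments[0].name
Value: Legal

ANSWER: Legal


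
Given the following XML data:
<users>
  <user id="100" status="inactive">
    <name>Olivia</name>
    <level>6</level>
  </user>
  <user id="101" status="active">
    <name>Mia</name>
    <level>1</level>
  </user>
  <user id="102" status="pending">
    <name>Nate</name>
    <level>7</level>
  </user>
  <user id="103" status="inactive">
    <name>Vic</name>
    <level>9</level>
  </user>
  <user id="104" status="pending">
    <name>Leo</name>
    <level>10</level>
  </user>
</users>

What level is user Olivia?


Finding user: Olivia
<level>6</level>

ANSWER: 6


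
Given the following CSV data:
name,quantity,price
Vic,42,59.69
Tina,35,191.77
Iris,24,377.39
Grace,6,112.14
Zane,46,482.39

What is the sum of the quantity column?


Values in 'quantity' column:
  Row 1: 42
  Row 2: 35
  Row 3: 24
  Row 4: 6
  Row 5: 46
Sum = 42 + 35 + 24 + 6 + 46 = 153

ANSWER: 153


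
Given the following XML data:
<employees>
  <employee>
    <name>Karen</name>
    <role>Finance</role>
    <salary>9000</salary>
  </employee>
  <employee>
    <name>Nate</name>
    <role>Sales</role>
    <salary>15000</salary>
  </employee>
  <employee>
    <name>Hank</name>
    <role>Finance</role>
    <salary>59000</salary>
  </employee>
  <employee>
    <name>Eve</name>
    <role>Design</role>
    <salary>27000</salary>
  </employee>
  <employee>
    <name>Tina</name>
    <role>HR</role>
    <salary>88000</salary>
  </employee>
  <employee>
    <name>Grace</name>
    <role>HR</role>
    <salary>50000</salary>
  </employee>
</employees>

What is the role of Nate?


Searching for <employee> with <name>Nate</name>
Found at position 2
<role>Sales</role>

ANSWER: Sales


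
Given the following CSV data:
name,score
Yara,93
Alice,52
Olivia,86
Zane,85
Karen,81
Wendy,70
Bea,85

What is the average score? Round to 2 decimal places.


Scores: 93, 52, 86, 85, 81, 70, 85
Sum = 552
Count = 7
Average = 552 / 7 = 78.86

ANSWER: 78.86


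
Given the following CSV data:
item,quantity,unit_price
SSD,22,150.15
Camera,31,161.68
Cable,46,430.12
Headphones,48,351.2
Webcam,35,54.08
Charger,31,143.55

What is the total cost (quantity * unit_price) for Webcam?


Row: Webcam
quantity = 35
unit_price = 54.08
total = 35 * 54.08 = 1892.8

ANSWER: 1892.8


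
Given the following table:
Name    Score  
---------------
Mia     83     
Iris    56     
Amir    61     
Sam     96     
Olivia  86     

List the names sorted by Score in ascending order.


Sorting by Score (ascending):
  Iris: 56
  Amir: 61
  Mia: 83
  Olivia: 86
  Sam: 96


ANSWER: Iris, Amir, Mia, Olivia, Sam


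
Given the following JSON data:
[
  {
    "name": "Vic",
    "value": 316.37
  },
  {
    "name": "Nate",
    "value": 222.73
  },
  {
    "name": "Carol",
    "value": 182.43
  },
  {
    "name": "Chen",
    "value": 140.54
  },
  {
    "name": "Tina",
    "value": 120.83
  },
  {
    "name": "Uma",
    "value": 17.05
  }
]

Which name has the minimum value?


Comparing values:
  Vic: 316.37
  Nate: 222.73
  Carol: 182.43
  Chen: 140.54
  Tina: 120.83
  Uma: 17.05
Minimum: Uma (17.05)

ANSWER: Uma


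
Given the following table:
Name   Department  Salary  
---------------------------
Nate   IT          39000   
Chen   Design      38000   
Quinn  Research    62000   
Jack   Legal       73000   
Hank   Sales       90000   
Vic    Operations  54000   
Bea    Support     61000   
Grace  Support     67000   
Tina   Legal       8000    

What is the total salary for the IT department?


IT department members:
  Nate: 39000
Total = 39000 = 39000

ANSWER: 39000


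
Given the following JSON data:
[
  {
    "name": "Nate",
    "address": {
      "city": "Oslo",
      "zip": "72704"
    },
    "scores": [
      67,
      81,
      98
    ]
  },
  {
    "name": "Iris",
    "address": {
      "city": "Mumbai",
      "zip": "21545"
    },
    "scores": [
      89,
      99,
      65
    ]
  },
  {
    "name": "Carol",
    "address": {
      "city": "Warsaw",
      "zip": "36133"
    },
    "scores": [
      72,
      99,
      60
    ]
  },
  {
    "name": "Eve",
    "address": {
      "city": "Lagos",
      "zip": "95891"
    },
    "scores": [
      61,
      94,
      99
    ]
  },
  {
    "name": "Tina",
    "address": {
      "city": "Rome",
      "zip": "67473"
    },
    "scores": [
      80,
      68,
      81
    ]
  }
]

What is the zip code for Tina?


Path: records[4].address.zip
Value: 67473

ANSWER: 67473


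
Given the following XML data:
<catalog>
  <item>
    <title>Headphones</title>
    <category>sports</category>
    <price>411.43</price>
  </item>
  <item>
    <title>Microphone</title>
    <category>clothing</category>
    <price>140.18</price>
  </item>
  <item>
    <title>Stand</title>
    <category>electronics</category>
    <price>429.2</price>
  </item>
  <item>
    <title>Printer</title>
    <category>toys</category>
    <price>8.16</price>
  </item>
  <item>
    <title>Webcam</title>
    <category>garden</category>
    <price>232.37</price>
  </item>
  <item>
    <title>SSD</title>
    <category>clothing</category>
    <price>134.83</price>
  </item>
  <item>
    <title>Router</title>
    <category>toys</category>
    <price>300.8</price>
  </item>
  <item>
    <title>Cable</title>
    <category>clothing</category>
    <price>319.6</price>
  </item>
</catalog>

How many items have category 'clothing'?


Scanning <item> elements for <category>clothing</category>:
  Item 2: Microphone -> MATCH
  Item 6: SSD -> MATCH
  Item 8: Cable -> MATCH
Count: 3

ANSWER: 3


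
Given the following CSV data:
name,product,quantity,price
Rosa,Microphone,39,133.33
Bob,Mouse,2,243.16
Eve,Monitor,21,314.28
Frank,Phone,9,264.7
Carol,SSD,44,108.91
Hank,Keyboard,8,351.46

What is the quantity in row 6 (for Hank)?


Row 6: Hank
Column 'quantity' = 8

ANSWER: 8


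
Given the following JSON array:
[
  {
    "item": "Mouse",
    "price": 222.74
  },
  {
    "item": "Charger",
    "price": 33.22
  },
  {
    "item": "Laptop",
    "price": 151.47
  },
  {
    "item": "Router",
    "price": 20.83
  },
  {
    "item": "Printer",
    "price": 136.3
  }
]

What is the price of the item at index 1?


Array index 1 -> Charger
price = 33.22

ANSWER: 33.22


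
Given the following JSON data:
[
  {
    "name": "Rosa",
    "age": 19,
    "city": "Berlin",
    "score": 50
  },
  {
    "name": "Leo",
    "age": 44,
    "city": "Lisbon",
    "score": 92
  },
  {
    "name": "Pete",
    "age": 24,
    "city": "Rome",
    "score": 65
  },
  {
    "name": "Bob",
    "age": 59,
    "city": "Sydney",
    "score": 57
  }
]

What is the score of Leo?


Looking up record where name = Leo
Record index: 1
Field 'score' = 92

ANSWER: 92


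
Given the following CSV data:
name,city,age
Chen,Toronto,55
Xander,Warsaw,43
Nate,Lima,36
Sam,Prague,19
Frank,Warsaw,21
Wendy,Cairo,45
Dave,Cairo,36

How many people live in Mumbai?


Scanning city column for 'Mumbai':
Total matches: 0

ANSWER: 0


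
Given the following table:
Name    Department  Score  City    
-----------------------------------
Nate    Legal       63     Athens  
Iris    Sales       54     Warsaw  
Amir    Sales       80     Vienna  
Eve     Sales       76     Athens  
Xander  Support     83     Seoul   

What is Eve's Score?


Row 4: Eve
Score = 76

ANSWER: 76


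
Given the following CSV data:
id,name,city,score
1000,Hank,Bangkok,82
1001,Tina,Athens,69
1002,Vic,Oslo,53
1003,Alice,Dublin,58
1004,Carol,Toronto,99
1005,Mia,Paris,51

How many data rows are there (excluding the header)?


Counting rows (excluding header):
Header: id,name,city,score
Data rows: 6

ANSWER: 6


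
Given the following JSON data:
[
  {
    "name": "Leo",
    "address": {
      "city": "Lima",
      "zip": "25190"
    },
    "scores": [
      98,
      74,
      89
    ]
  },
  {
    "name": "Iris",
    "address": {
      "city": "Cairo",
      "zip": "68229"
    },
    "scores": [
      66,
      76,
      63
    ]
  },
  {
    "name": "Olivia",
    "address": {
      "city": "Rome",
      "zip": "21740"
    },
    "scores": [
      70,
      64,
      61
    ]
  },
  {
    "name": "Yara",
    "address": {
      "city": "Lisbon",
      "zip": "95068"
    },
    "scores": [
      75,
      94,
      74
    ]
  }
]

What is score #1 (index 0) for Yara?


Path: records[3].scores[0]
Value: 75

ANSWER: 75


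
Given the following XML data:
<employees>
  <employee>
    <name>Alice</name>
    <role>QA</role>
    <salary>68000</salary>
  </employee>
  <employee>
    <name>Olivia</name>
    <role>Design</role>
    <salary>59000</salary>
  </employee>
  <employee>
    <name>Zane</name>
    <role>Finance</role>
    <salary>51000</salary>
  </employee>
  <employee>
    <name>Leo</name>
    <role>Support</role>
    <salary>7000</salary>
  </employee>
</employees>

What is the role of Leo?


Searching for <employee> with <name>Leo</name>
Found at position 4
<role>Support</role>

ANSWER: Support


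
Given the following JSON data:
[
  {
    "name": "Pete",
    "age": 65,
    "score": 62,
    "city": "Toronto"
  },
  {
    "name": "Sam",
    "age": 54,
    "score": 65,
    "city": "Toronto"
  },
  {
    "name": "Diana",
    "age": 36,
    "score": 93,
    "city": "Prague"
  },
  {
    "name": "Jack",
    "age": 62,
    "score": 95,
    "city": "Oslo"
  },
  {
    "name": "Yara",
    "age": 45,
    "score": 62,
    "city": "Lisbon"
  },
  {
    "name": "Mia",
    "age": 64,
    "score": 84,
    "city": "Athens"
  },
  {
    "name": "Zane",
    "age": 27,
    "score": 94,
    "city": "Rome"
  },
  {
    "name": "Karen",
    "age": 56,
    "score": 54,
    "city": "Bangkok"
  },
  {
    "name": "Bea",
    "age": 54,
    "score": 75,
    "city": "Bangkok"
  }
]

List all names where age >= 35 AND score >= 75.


Checking both conditions:
  Pete (age=65, score=62) -> no
  Sam (age=54, score=65) -> no
  Diana (age=36, score=93) -> YES
  Jack (age=62, score=95) -> YES
  Yara (age=45, score=62) -> no
  Mia (age=64, score=84) -> YES
  Zane (age=27, score=94) -> no
  Karen (age=56, score=54) -> no
  Bea (age=54, score=75) -> YES


ANSWER: Diana, Jack, Mia, Bea


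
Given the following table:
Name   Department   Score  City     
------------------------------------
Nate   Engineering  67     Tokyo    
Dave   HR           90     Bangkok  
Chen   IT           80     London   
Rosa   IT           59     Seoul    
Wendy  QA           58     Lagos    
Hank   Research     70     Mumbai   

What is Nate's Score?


Row 1: Nate
Score = 67

ANSWER: 67


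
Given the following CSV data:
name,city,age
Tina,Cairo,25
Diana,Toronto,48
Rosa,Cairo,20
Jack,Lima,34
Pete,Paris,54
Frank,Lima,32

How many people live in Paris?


Scanning city column for 'Paris':
  Row 5: Pete -> MATCH
Total matches: 1

ANSWER: 1


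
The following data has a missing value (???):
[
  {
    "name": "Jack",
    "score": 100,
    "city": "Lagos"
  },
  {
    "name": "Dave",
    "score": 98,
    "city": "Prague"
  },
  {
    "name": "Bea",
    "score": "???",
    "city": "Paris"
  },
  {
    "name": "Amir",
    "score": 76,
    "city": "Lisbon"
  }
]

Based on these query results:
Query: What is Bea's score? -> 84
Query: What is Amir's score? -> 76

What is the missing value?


The missing value is Bea's score
From query: Bea's score = 84

ANSWER: 84


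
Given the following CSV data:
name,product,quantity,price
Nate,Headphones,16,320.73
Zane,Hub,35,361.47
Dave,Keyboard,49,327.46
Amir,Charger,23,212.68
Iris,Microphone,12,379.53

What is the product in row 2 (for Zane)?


Row 2: Zane
Column 'product' = Hub

ANSWER: Hub


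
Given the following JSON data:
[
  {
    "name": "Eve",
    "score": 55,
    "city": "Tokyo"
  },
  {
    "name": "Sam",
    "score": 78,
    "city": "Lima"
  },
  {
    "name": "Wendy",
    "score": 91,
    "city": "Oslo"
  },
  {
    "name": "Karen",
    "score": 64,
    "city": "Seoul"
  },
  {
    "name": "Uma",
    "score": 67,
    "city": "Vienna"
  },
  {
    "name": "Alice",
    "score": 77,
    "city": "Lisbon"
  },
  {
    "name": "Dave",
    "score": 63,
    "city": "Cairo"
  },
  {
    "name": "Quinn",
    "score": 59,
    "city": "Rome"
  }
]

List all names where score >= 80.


Filtering records where score >= 80:
  Eve (score=55) -> no
  Sam (score=78) -> no
  Wendy (score=91) -> YES
  Karen (score=64) -> no
  Uma (score=67) -> no
  Alice (score=77) -> no
  Dave (score=63) -> no
  Quinn (score=59) -> no


ANSWER: Wendy


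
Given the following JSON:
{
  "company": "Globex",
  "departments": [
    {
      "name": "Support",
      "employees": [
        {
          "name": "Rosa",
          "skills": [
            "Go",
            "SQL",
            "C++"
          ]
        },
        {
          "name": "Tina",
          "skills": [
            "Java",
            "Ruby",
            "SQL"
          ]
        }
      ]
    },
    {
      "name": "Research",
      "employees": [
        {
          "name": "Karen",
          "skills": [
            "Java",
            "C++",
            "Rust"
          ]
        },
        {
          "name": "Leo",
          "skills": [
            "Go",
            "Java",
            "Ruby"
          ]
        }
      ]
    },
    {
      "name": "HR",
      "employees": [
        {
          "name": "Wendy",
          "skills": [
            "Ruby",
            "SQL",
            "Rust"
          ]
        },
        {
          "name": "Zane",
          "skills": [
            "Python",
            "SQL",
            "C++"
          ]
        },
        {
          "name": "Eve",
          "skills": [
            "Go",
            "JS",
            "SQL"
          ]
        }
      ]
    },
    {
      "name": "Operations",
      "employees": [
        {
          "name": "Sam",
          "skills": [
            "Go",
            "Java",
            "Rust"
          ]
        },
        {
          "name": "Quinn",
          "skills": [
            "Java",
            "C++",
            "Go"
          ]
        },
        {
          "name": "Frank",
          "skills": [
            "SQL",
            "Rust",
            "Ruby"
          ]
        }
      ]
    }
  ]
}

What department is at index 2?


Path: departments[2].name
Value: HR

ANSWER: HR


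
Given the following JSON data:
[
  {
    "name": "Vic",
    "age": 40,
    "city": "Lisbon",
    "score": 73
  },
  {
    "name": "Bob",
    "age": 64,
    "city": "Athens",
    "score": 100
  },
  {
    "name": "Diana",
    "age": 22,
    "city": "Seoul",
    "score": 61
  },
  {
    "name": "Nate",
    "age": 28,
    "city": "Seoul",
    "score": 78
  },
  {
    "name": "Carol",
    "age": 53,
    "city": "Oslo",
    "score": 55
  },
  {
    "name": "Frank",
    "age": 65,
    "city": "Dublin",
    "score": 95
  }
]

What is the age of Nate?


Looking up record where name = Nate
Record index: 3
Field 'age' = 28

ANSWER: 28


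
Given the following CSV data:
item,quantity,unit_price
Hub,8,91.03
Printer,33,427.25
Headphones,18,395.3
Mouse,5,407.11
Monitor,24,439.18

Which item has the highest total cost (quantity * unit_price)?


Computing row totals:
  Hub: 728.24
  Printer: 14099.25
  Headphones: 7115.4
  Mouse: 2035.55
  Monitor: 10540.32
Maximum: Printer (14099.25)

ANSWER: Printer


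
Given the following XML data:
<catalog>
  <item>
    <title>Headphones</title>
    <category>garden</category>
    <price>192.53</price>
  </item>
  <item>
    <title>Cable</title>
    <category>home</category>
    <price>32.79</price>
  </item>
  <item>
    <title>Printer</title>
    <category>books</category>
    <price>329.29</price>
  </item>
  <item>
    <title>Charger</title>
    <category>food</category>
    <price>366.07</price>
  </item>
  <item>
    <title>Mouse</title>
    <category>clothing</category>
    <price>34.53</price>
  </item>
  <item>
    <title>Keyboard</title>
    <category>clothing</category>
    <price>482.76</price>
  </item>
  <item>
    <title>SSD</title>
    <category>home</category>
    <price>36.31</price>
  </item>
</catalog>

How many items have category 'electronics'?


Scanning <item> elements for <category>electronics</category>:
Count: 0

ANSWER: 0


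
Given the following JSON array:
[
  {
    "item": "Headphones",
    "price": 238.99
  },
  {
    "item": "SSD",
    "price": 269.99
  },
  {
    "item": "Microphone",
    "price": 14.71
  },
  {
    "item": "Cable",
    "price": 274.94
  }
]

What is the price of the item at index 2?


Array index 2 -> Microphone
price = 14.71

ANSWER: 14.71


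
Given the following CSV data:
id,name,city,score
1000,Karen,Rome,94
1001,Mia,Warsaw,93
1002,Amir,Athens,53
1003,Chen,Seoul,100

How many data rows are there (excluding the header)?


Counting rows (excluding header):
Header: id,name,city,score
Data rows: 4

ANSWER: 4


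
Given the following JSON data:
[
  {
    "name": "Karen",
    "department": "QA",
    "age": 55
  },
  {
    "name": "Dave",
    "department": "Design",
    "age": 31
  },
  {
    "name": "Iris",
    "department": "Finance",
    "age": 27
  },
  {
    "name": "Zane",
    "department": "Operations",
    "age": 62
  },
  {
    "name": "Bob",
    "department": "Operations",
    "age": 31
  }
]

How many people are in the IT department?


Scanning records for department = IT
  No matches found
Count: 0

ANSWER: 0


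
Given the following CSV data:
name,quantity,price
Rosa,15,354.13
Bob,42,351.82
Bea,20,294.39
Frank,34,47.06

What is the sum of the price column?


Values in 'price' column:
  Row 1: 354.13
  Row 2: 351.82
  Row 3: 294.39
  Row 4: 47.06
Sum = 354.13 + 351.82 + 294.39 + 47.06 = 1047.4

ANSWER: 1047.4


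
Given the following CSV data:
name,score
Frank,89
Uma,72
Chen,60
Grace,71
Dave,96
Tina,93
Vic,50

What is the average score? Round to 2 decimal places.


Scores: 89, 72, 60, 71, 96, 93, 50
Sum = 531
Count = 7
Average = 531 / 7 = 75.86

ANSWER: 75.86


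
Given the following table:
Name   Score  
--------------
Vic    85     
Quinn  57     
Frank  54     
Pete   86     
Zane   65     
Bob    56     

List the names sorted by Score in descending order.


Sorting by Score (descending):
  Pete: 86
  Vic: 85
  Zane: 65
  Quinn: 57
  Bob: 56
  Frank: 54


ANSWER: Pete, Vic, Zane, Quinn, Bob, Frank


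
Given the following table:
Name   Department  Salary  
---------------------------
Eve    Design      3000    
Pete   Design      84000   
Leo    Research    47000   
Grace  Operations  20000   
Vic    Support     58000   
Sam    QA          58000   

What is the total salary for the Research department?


Research department members:
  Leo: 47000
Total = 47000 = 47000

ANSWER: 47000


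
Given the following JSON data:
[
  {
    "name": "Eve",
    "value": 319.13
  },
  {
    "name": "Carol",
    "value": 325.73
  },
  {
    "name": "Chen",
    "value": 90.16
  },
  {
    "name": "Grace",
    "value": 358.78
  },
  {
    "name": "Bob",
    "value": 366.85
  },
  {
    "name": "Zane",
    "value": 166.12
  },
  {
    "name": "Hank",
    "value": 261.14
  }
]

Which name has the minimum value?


Comparing values:
  Eve: 319.13
  Carol: 325.73
  Chen: 90.16
  Grace: 358.78
  Bob: 366.85
  Zane: 166.12
  Hank: 261.14
Minimum: Chen (90.16)

ANSWER: Chen


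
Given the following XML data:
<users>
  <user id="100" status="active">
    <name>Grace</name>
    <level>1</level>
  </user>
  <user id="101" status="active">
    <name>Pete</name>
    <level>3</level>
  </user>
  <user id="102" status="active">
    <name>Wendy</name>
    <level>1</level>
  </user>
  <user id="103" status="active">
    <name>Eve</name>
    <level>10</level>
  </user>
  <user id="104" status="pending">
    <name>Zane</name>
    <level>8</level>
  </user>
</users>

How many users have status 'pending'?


Counting users with status='pending':
  Zane (id=104) -> MATCH
Count: 1

ANSWER: 1


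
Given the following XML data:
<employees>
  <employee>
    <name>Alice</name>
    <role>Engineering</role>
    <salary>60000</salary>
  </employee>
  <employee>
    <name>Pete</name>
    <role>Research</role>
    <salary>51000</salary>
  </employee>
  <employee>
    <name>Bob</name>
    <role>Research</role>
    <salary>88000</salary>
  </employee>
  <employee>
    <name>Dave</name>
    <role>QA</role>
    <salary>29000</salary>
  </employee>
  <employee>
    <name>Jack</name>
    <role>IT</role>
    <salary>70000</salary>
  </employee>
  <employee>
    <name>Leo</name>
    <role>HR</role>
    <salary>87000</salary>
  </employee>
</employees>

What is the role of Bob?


Searching for <employee> with <name>Bob</name>
Found at position 3
<role>Research</role>

ANSWER: Research


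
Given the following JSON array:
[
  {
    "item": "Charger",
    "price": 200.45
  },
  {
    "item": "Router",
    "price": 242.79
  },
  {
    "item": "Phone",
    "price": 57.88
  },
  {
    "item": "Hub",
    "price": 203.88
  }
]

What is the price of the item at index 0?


Array index 0 -> Charger
price = 200.45

ANSWER: 200.45


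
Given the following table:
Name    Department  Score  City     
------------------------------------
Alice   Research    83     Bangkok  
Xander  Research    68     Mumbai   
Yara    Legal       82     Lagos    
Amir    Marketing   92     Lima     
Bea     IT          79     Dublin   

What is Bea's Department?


Row 5: Bea
Department = IT

ANSWER: IT


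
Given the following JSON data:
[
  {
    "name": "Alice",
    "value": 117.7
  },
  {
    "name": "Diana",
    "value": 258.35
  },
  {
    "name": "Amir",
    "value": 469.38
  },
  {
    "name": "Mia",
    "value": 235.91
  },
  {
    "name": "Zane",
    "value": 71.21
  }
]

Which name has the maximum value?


Comparing values:
  Alice: 117.7
  Diana: 258.35
  Amir: 469.38
  Mia: 235.91
  Zane: 71.21
Maximum: Amir (469.38)

ANSWER: Amir


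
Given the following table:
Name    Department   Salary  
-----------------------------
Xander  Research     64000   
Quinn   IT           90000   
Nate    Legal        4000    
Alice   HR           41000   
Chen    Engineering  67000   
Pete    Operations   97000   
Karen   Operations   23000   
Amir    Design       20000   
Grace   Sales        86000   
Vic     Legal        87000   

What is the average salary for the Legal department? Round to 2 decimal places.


Legal department members:
  Nate: 4000
  Vic: 87000
Sum = 91000
Count = 2
Average = 91000 / 2 = 45500.00

ANSWER: 45500.00


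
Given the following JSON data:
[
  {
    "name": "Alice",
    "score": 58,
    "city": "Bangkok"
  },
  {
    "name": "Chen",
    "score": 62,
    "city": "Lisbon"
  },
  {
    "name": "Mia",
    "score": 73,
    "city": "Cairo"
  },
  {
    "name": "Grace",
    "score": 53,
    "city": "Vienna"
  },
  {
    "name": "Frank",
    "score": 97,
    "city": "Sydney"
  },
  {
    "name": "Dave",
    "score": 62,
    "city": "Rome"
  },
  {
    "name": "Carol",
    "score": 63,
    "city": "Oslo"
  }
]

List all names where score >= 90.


Filtering records where score >= 90:
  Alice (score=58) -> no
  Chen (score=62) -> no
  Mia (score=73) -> no
  Grace (score=53) -> no
  Frank (score=97) -> YES
  Dave (score=62) -> no
  Carol (score=63) -> no


ANSWER: Frank


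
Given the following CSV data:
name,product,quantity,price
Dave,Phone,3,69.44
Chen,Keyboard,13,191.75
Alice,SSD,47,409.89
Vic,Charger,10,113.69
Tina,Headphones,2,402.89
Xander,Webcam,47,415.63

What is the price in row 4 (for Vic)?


Row 4: Vic
Column 'price' = 113.69

ANSWER: 113.69


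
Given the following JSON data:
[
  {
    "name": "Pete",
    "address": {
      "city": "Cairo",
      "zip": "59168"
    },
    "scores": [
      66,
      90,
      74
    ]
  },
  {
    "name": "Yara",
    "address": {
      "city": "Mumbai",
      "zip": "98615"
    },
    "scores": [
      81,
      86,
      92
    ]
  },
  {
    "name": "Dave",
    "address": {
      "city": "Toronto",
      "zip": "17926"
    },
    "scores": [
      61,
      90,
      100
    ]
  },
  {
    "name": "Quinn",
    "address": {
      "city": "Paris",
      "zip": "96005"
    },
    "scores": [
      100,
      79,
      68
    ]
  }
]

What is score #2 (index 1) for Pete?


Path: records[0].scores[1]
Value: 90

ANSWER: 90


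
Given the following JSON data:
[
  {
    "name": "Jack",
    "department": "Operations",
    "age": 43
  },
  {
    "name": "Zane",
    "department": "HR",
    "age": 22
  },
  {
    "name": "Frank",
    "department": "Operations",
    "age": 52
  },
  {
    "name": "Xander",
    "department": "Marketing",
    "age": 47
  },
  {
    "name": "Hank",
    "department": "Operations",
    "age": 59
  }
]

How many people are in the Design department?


Scanning records for department = Design
  No matches found
Count: 0

ANSWER: 0


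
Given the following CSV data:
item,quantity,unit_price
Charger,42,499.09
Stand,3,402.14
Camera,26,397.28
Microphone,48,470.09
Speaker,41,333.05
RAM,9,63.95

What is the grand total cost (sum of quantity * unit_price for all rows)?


Computing row totals:
  Charger: 42 * 499.09 = 20961.78
  Stand: 3 * 402.14 = 1206.42
  Camera: 26 * 397.28 = 10329.28
  Microphone: 48 * 470.09 = 22564.32
  Speaker: 41 * 333.05 = 13655.05
  RAM: 9 * 63.95 = 575.55
Grand total = 20961.78 + 1206.42 + 10329.28 + 22564.32 + 13655.05 + 575.55 = 69292.4

ANSWER: 69292.4


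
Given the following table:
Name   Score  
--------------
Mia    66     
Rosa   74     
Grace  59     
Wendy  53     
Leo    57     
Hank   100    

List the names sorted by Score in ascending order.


Sorting by Score (ascending):
  Wendy: 53
  Leo: 57
  Grace: 59
  Mia: 66
  Rosa: 74
  Hank: 100


ANSWER: Wendy, Leo, Grace, Mia, Rosa, Hank


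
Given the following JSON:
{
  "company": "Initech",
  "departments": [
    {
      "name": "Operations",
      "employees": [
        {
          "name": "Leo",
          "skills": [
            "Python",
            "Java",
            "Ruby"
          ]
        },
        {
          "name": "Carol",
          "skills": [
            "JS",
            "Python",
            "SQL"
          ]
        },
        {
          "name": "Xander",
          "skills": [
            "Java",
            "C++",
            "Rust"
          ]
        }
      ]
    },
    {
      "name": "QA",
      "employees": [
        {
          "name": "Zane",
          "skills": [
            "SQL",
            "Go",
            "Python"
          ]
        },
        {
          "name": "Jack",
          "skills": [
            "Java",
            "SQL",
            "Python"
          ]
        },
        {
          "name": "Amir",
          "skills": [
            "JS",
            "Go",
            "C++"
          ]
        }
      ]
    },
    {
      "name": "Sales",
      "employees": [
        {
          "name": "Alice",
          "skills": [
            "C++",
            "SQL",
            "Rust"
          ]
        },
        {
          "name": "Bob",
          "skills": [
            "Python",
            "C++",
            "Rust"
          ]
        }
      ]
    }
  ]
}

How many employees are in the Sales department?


Path: departments[2].employees
Count: 2

ANSWER: 2


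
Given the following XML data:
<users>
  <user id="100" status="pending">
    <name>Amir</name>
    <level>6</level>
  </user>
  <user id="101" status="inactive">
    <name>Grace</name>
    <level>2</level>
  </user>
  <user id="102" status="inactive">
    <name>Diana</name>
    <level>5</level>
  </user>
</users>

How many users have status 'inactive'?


Counting users with status='inactive':
  Grace (id=101) -> MATCH
  Diana (id=102) -> MATCH
Count: 2

ANSWER: 2
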